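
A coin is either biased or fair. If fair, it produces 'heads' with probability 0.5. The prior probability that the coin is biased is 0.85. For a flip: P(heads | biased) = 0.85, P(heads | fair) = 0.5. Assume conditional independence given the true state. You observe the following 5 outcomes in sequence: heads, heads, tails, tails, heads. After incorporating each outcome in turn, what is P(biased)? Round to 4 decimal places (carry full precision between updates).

0.7147

After 'heads': P(biased) = 0.85·0.8500 / (0.85·0.8500 + 0.5·0.1500) ≈ 0.9060
After 'heads': P(biased) = 0.85·0.9060 / (0.85·0.9060 + 0.5·0.0940) ≈ 0.9425
After 'tails': P(biased) = 0.15·0.9425 / (0.15·0.9425 + 0.5·0.0575) ≈ 0.8309
After 'tails': P(biased) = 0.15·0.8309 / (0.15·0.8309 + 0.5·0.1691) ≈ 0.5958
After 'heads': P(biased) = 0.85·0.5958 / (0.85·0.5958 + 0.5·0.4042) ≈ 0.7147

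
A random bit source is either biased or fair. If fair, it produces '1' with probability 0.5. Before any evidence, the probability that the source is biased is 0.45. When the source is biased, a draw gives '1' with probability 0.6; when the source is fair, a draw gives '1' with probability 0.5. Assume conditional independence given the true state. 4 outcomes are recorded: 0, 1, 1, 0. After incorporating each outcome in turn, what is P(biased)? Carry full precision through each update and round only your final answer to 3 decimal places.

0.430

After '0': P(biased) = 0.4·0.4500 / (0.4·0.4500 + 0.5·0.5500) ≈ 0.3956
After '1': P(biased) = 0.6·0.3956 / (0.6·0.3956 + 0.5·0.6044) ≈ 0.4399
After '1': P(biased) = 0.6·0.4399 / (0.6·0.4399 + 0.5·0.5601) ≈ 0.4852
After '0': P(biased) = 0.4·0.4852 / (0.4·0.4852 + 0.5·0.5148) ≈ 0.4299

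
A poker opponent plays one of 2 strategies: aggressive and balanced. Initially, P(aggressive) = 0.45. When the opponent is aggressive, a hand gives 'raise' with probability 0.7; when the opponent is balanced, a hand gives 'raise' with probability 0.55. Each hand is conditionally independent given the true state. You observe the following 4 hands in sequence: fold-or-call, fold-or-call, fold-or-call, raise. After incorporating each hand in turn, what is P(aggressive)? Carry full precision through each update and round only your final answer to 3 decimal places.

0.236

Each posterior becomes the prior for the next update.
After 'fold-or-call': P(aggressive) = 0.3·0.4500 / (0.3·0.4500 + 0.45·0.5500) ≈ 0.3529
After 'fold-or-call': P(aggressive) = 0.3·0.3529 / (0.3·0.3529 + 0.45·0.6471) ≈ 0.2667
After 'fold-or-call': P(aggressive) = 0.3·0.2667 / (0.3·0.2667 + 0.45·0.7333) ≈ 0.1951
After 'raise': P(aggressive) = 0.7·0.1951 / (0.7·0.1951 + 0.55·0.8049) ≈ 0.2358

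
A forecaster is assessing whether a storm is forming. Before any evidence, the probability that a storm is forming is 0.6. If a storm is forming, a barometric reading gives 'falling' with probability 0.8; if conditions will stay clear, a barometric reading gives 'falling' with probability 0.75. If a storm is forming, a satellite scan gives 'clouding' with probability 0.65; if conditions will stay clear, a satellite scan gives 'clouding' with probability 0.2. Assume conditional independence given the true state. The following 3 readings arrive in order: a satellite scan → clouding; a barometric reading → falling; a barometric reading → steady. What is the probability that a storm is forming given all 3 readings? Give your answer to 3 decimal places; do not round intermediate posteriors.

0.806

After a satellite scan='clouding': P(storm) = 0.65·0.6000 / (0.65·0.6000 + 0.2·0.4000) ≈ 0.8298
After a barometric reading='falling': P(storm) = 0.8·0.8298 / (0.8·0.8298 + 0.75·0.1702) ≈ 0.8387
After a barometric reading='steady': P(storm) = 0.2·0.8387 / (0.2·0.8387 + 0.25·0.1613) ≈ 0.8062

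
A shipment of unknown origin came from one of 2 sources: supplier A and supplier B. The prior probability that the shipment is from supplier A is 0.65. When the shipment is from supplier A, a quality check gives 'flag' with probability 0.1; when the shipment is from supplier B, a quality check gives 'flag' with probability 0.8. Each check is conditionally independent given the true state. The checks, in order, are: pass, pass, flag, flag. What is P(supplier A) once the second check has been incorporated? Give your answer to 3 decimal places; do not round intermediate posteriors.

After 'pass': P(supplier A) = 0.9·0.6500 / (0.9·0.6500 + 0.2·0.3500) ≈ 0.8931
After 'pass': P(supplier A) = 0.9·0.8931 / (0.9·0.8931 + 0.2·0.1069) ≈ 0.9741

0.974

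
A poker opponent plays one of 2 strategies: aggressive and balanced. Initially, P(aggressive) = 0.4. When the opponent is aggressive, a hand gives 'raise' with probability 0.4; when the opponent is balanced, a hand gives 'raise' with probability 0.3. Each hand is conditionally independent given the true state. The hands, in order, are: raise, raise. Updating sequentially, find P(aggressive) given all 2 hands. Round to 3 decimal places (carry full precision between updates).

0.542

After 'raise': P(aggressive) = 0.4·0.4000 / (0.4·0.4000 + 0.3·0.6000) ≈ 0.4706
After 'raise': P(aggressive) = 0.4·0.4706 / (0.4·0.4706 + 0.3·0.5294) ≈ 0.5424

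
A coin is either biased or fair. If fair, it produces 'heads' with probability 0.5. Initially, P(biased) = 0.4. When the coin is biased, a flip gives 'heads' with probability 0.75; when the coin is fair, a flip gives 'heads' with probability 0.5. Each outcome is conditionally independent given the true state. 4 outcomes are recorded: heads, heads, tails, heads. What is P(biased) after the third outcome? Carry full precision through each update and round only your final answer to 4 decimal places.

After 'heads': P(biased) = 0.75·0.4000 / (0.75·0.4000 + 0.5·0.6000) ≈ 0.5000
After 'heads': P(biased) = 0.75·0.5000 / (0.75·0.5000 + 0.5·0.5000) ≈ 0.6000
After 'tails': P(biased) = 0.25·0.6000 / (0.25·0.6000 + 0.5·0.4000) ≈ 0.4286

0.4286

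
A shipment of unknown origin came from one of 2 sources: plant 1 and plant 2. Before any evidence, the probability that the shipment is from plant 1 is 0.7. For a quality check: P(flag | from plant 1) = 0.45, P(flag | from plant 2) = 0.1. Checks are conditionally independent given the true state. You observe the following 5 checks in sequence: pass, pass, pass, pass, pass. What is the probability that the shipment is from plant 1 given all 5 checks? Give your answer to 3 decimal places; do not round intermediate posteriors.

Apply Bayes' rule sequentially, carrying P(plant 1) forward.
After 'pass': P(plant 1) = 0.55·0.7000 / (0.55·0.7000 + 0.9·0.3000) ≈ 0.5878
After 'pass': P(plant 1) = 0.55·0.5878 / (0.55·0.5878 + 0.9·0.4122) ≈ 0.4656
After 'pass': P(plant 1) = 0.55·0.4656 / (0.55·0.4656 + 0.9·0.5344) ≈ 0.3475
After 'pass': P(plant 1) = 0.55·0.3475 / (0.55·0.3475 + 0.9·0.6525) ≈ 0.2455
After 'pass': P(plant 1) = 0.55·0.2455 / (0.55·0.2455 + 0.9·0.7545) ≈ 0.1659

0.166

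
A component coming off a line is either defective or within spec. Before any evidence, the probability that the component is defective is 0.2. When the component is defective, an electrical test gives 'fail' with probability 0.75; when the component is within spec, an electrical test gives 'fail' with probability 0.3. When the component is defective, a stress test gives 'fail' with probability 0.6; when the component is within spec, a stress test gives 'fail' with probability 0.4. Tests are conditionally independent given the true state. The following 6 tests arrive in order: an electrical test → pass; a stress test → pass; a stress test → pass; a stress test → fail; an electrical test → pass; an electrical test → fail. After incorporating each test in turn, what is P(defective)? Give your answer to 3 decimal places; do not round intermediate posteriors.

After an electrical test='pass': P(defective) = 0.25·0.2000 / (0.25·0.2000 + 0.7·0.8000) ≈ 0.0820
After a stress test='pass': P(defective) = 0.4·0.0820 / (0.4·0.0820 + 0.6·0.9180) ≈ 0.0562
After a stress test='pass': P(defective) = 0.4·0.0562 / (0.4·0.0562 + 0.6·0.9438) ≈ 0.0382
After a stress test='fail': P(defective) = 0.6·0.0382 / (0.6·0.0382 + 0.4·0.9618) ≈ 0.0562
After an electrical test='pass': P(defective) = 0.25·0.0562 / (0.25·0.0562 + 0.7·0.9438) ≈ 0.0208
After an electrical test='fail': P(defective) = 0.75·0.0208 / (0.75·0.0208 + 0.3·0.9792) ≈ 0.0505

0.050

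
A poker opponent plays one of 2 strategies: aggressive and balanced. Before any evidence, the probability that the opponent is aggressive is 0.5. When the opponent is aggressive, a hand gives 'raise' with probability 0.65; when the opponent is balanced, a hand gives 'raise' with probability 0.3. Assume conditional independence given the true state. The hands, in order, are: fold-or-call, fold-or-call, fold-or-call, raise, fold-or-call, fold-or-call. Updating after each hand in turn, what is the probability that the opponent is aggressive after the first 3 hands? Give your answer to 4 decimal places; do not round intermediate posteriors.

0.1111

Apply Bayes' rule sequentially, carrying P(aggressive) forward.
After 'fold-or-call': P(aggressive) = 0.35·0.5000 / (0.35·0.5000 + 0.7·0.5000) ≈ 0.3333
After 'fold-or-call': P(aggressive) = 0.35·0.3333 / (0.35·0.3333 + 0.7·0.6667) ≈ 0.2000
After 'fold-or-call': P(aggressive) = 0.35·0.2000 / (0.35·0.2000 + 0.7·0.8000) ≈ 0.1111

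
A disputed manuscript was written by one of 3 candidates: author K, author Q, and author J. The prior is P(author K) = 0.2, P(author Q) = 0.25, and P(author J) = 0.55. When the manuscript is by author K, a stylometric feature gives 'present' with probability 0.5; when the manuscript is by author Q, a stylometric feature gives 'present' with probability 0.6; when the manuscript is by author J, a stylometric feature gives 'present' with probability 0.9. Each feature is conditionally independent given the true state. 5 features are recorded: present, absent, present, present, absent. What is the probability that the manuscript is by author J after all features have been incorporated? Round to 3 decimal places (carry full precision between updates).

Each posterior becomes the prior for the next update.
After 'present': normaliser = 0.5·0.2000 + 0.6·0.2500 + 0.9·0.5500; P(author K) ≈ 0.1342, P(author Q) ≈ 0.2013, P(author J) ≈ 0.6644
After 'absent': normaliser = 0.5·0.1342 + 0.4·0.2013 + 0.1·0.6644; P(author K) ≈ 0.3135, P(author Q) ≈ 0.3762, P(author J) ≈ 0.3103
After 'present': normaliser = 0.5·0.3135 + 0.6·0.3762 + 0.9·0.3103; P(author K) ≈ 0.2369, P(author Q) ≈ 0.3411, P(author J) ≈ 0.4221
After 'present': normaliser = 0.5·0.2369 + 0.6·0.3411 + 0.9·0.4221; P(author K) ≈ 0.1685, P(author Q) ≈ 0.2911, P(author J) ≈ 0.5404
After 'absent': normaliser = 0.5·0.1685 + 0.4·0.2911 + 0.1·0.5404; P(author K) ≈ 0.3307, P(author Q) ≈ 0.4572, P(author J) ≈ 0.2121

0.212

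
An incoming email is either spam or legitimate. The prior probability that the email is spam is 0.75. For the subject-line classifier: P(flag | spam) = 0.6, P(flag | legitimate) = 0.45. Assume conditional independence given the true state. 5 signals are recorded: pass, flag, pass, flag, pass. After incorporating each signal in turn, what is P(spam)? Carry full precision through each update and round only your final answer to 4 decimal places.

0.6723

Each posterior becomes the prior for the next update.
After 'pass': P(spam) = 0.4·0.7500 / (0.4·0.7500 + 0.55·0.2500) ≈ 0.6857
After 'flag': P(spam) = 0.6·0.6857 / (0.6·0.6857 + 0.45·0.3143) ≈ 0.7442
After 'pass': P(spam) = 0.4·0.7442 / (0.4·0.7442 + 0.55·0.2558) ≈ 0.6790
After 'flag': P(spam) = 0.6·0.6790 / (0.6·0.6790 + 0.45·0.3210) ≈ 0.7383
After 'pass': P(spam) = 0.4·0.7383 / (0.4·0.7383 + 0.55·0.2617) ≈ 0.6723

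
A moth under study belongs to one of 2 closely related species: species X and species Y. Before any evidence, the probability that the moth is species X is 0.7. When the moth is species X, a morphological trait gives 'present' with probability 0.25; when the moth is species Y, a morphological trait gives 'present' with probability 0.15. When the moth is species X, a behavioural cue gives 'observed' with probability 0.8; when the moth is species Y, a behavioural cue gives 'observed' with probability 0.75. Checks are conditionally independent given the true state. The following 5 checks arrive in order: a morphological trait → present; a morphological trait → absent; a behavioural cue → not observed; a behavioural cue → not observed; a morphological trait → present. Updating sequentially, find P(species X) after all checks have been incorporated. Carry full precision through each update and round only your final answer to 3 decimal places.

After a morphological trait='present': P(species X) = 0.25·0.7000 / (0.25·0.7000 + 0.15·0.3000) ≈ 0.7955
After a morphological trait='absent': P(species X) = 0.75·0.7955 / (0.75·0.7955 + 0.85·0.2045) ≈ 0.7743
After a behavioural cue='not observed': P(species X) = 0.2·0.7743 / (0.2·0.7743 + 0.25·0.2257) ≈ 0.7330
After a behavioural cue='not observed': P(species X) = 0.2·0.7330 / (0.2·0.7330 + 0.25·0.2670) ≈ 0.6871
After a morphological trait='present': P(species X) = 0.25·0.6871 / (0.25·0.6871 + 0.15·0.3129) ≈ 0.7854

0.785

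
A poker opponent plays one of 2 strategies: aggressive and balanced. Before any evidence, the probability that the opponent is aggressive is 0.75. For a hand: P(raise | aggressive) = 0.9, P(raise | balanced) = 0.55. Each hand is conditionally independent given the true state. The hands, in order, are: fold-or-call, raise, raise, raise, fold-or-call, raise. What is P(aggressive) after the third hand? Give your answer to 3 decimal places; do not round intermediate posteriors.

After 'fold-or-call': P(aggressive) = 0.1·0.7500 / (0.1·0.7500 + 0.45·0.2500) ≈ 0.4000
After 'raise': P(aggressive) = 0.9·0.4000 / (0.9·0.4000 + 0.55·0.6000) ≈ 0.5217
After 'raise': P(aggressive) = 0.9·0.5217 / (0.9·0.5217 + 0.55·0.4783) ≈ 0.6409

0.641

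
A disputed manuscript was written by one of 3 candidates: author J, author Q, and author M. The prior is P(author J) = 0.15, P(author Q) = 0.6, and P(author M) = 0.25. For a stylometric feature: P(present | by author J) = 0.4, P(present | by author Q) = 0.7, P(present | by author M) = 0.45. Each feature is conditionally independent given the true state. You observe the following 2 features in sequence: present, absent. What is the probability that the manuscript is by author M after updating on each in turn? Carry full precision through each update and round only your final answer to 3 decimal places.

0.276

Apply Bayes' rule sequentially, carrying P(author M) forward.
After 'present': normaliser = 0.4·0.1500 + 0.7·0.6000 + 0.45·0.2500; P(author J) ≈ 0.1013, P(author Q) ≈ 0.7089, P(author M) ≈ 0.1899
After 'absent': normaliser = 0.6·0.1013 + 0.3·0.7089 + 0.55·0.1899; P(author J) ≈ 0.1608, P(author Q) ≈ 0.5628, P(author M) ≈ 0.2764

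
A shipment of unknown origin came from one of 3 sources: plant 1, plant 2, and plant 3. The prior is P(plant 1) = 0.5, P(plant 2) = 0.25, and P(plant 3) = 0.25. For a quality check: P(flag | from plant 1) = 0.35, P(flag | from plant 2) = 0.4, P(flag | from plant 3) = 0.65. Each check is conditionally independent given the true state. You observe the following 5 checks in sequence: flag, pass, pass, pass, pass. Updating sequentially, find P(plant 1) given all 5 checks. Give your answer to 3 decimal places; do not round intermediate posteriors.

After 'flag': normaliser = 0.35·0.5000 + 0.4·0.2500 + 0.65·0.2500; P(plant 1) ≈ 0.4000, P(plant 2) ≈ 0.2286, P(plant 3) ≈ 0.3714
After 'pass': normaliser = 0.65·0.4000 + 0.6·0.2286 + 0.35·0.3714; P(plant 1) ≈ 0.4932, P(plant 2) ≈ 0.2602, P(plant 3) ≈ 0.2466
After 'pass': normaliser = 0.65·0.4932 + 0.6·0.2602 + 0.35·0.2466; P(plant 1) ≈ 0.5694, P(plant 2) ≈ 0.2773, P(plant 3) ≈ 0.1533
After 'pass': normaliser = 0.65·0.5694 + 0.6·0.2773 + 0.35·0.1533; P(plant 1) ≈ 0.6272, P(plant 2) ≈ 0.2819, P(plant 3) ≈ 0.0909
After 'pass': normaliser = 0.65·0.6272 + 0.6·0.2819 + 0.35·0.0909; P(plant 1) ≈ 0.6698, P(plant 2) ≈ 0.2779, P(plant 3) ≈ 0.0523

0.670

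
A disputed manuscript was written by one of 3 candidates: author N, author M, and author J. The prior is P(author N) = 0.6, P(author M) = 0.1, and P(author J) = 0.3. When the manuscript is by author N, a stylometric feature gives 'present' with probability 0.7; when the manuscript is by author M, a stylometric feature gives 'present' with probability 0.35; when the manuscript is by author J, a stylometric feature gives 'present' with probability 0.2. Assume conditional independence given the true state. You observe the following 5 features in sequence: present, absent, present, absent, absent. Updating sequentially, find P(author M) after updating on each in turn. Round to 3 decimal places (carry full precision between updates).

0.193

After 'present': normaliser = 0.7·0.6000 + 0.35·0.1000 + 0.2·0.3000; P(author N) ≈ 0.8155, P(author M) ≈ 0.0680, P(author J) ≈ 0.1165
After 'absent': normaliser = 0.3·0.8155 + 0.65·0.0680 + 0.8·0.1165; P(author N) ≈ 0.6404, P(author M) ≈ 0.1156, P(author J) ≈ 0.2440
After 'present': normaliser = 0.7·0.6404 + 0.35·0.1156 + 0.2·0.2440; P(author N) ≈ 0.8339, P(author M) ≈ 0.0753, P(author J) ≈ 0.0908
After 'absent': normaliser = 0.3·0.8339 + 0.65·0.0753 + 0.8·0.0908; P(author N) ≈ 0.6730, P(author M) ≈ 0.1316, P(author J) ≈ 0.1953
After 'absent': normaliser = 0.3·0.6730 + 0.65·0.1316 + 0.8·0.1953; P(author N) ≈ 0.4550, P(author M) ≈ 0.1928, P(author J) ≈ 0.3522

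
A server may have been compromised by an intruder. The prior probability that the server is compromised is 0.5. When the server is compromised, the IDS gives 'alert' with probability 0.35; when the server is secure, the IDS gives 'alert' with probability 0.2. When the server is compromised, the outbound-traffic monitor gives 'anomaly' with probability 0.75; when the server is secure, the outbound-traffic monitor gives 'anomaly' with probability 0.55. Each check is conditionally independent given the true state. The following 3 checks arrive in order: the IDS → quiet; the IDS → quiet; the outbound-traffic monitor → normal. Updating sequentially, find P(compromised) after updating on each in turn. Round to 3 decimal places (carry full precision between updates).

0.268

Apply Bayes' rule sequentially, carrying P(compromised) forward.
After the IDS='quiet': P(compromised) = 0.65·0.5000 / (0.65·0.5000 + 0.8·0.5000) ≈ 0.4483
After the IDS='quiet': P(compromised) = 0.65·0.4483 / (0.65·0.4483 + 0.8·0.5517) ≈ 0.3976
After the outbound-traffic monitor='normal': P(compromised) = 0.25·0.3976 / (0.25·0.3976 + 0.45·0.6024) ≈ 0.2683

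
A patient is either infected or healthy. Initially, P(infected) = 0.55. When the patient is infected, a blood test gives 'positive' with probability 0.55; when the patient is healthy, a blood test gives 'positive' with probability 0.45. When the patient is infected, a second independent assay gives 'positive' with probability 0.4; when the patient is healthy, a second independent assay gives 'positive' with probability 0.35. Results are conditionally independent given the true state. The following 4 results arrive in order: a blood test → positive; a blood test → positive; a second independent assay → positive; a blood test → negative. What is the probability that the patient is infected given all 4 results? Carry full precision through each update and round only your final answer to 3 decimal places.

0.631

Each posterior becomes the prior for the next update.
After a blood test='positive': P(infected) = 0.55·0.5500 / (0.55·0.5500 + 0.45·0.4500) ≈ 0.5990
After a blood test='positive': P(infected) = 0.55·0.5990 / (0.55·0.5990 + 0.45·0.4010) ≈ 0.6461
After a second independent assay='positive': P(infected) = 0.4·0.6461 / (0.4·0.6461 + 0.35·0.3539) ≈ 0.6760
After a blood test='negative': P(infected) = 0.45·0.6760 / (0.45·0.6760 + 0.55·0.3240) ≈ 0.6306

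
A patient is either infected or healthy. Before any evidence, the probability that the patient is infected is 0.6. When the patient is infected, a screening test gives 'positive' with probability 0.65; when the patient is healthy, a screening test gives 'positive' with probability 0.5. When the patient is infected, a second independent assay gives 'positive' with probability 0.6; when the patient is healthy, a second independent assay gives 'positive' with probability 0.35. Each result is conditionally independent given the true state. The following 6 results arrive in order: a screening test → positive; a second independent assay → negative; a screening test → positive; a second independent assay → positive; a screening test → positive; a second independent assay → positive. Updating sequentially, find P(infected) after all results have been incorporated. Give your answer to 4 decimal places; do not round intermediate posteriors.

After a screening test='positive': P(infected) = 0.65·0.6000 / (0.65·0.6000 + 0.5·0.4000) ≈ 0.6610
After a second independent assay='negative': P(infected) = 0.4·0.6610 / (0.4·0.6610 + 0.65·0.3390) ≈ 0.5455
After a screening test='positive': P(infected) = 0.65·0.5455 / (0.65·0.5455 + 0.5·0.4545) ≈ 0.6094
After a second independent assay='positive': P(infected) = 0.6·0.6094 / (0.6·0.6094 + 0.35·0.3906) ≈ 0.7278
After a screening test='positive': P(infected) = 0.65·0.7278 / (0.65·0.7278 + 0.5·0.2722) ≈ 0.7766
After a second independent assay='positive': P(infected) = 0.6·0.7766 / (0.6·0.7766 + 0.35·0.2234) ≈ 0.8563

0.8563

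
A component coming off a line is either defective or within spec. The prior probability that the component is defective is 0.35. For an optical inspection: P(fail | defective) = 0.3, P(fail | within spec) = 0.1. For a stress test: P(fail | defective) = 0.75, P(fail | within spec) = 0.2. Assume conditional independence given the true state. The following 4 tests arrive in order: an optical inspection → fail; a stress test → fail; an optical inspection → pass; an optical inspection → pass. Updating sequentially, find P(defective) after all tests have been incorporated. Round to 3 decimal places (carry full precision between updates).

After an optical inspection='fail': P(defective) = 0.3·0.3500 / (0.3·0.3500 + 0.1·0.6500) ≈ 0.6176
After a stress test='fail': P(defective) = 0.75·0.6176 / (0.75·0.6176 + 0.2·0.3824) ≈ 0.8583
After an optical inspection='pass': P(defective) = 0.7·0.8583 / (0.7·0.8583 + 0.9·0.1417) ≈ 0.8249
After an optical inspection='pass': P(defective) = 0.7·0.8249 / (0.7·0.8249 + 0.9·0.1751) ≈ 0.7856

0.786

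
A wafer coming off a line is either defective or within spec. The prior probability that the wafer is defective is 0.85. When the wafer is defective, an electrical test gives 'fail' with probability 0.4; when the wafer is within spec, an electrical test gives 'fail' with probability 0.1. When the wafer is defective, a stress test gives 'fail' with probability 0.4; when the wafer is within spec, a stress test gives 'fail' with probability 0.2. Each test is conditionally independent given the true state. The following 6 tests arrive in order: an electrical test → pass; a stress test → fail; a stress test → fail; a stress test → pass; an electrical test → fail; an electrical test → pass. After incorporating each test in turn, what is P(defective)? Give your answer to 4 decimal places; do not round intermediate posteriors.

Apply Bayes' rule sequentially, carrying P(defective) forward.
After an electrical test='pass': P(defective) = 0.6·0.8500 / (0.6·0.8500 + 0.9·0.1500) ≈ 0.7907
After a stress test='fail': P(defective) = 0.4·0.7907 / (0.4·0.7907 + 0.2·0.2093) ≈ 0.8831
After a stress test='fail': P(defective) = 0.4·0.8831 / (0.4·0.8831 + 0.2·0.1169) ≈ 0.9379
After a stress test='pass': P(defective) = 0.6·0.9379 / (0.6·0.9379 + 0.8·0.0621) ≈ 0.9189
After an electrical test='fail': P(defective) = 0.4·0.9189 / (0.4·0.9189 + 0.1·0.0811) ≈ 0.9784
After an electrical test='pass': P(defective) = 0.6·0.9784 / (0.6·0.9784 + 0.9·0.0216) ≈ 0.9680

0.9680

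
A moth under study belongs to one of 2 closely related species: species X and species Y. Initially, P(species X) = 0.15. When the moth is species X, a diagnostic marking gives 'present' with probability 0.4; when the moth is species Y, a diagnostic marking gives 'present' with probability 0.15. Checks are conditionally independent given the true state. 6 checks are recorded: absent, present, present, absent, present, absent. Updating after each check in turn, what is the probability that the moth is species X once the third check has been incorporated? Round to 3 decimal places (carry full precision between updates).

Apply Bayes' rule sequentially, carrying P(species X) forward.
After 'absent': P(species X) = 0.6·0.1500 / (0.6·0.1500 + 0.85·0.8500) ≈ 0.1108
After 'present': P(species X) = 0.4·0.1108 / (0.4·0.1108 + 0.15·0.8892) ≈ 0.2494
After 'present': P(species X) = 0.4·0.2494 / (0.4·0.2494 + 0.15·0.7506) ≈ 0.4697

0.470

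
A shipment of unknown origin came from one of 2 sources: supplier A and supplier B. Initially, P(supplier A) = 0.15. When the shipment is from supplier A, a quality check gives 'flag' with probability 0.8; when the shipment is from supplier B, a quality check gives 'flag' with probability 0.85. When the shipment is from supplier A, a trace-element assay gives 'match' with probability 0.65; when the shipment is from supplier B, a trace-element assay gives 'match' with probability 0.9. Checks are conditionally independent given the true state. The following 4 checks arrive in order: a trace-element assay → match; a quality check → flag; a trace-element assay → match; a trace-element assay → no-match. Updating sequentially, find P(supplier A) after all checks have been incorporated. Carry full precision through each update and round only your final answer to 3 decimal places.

0.233

After a trace-element assay='match': P(supplier A) = 0.65·0.1500 / (0.65·0.1500 + 0.9·0.8500) ≈ 0.1130
After a quality check='flag': P(supplier A) = 0.8·0.1130 / (0.8·0.1130 + 0.85·0.8870) ≈ 0.1071
After a trace-element assay='match': P(supplier A) = 0.65·0.1071 / (0.65·0.1071 + 0.9·0.8929) ≈ 0.0797
After a trace-element assay='no-match': P(supplier A) = 0.35·0.0797 / (0.35·0.0797 + 0.1·0.9203) ≈ 0.2327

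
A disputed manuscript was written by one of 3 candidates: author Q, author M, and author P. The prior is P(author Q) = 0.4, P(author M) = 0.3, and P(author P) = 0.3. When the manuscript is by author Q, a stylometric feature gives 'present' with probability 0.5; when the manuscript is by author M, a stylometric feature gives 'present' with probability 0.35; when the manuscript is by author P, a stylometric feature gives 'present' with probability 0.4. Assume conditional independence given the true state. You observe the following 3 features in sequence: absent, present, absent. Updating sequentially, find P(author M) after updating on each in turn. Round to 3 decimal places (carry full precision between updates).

Apply Bayes' rule sequentially, carrying P(author M) forward.
After 'absent': normaliser = 0.5·0.4000 + 0.65·0.3000 + 0.6·0.3000; P(author Q) ≈ 0.3478, P(author M) ≈ 0.3391, P(author P) ≈ 0.3130
After 'present': normaliser = 0.5·0.3478 + 0.35·0.3391 + 0.4·0.3130; P(author Q) ≈ 0.4162, P(author M) ≈ 0.2841, P(author P) ≈ 0.2997
After 'absent': normaliser = 0.5·0.4162 + 0.65·0.2841 + 0.6·0.2997; P(author Q) ≈ 0.3635, P(author M) ≈ 0.3225, P(author P) ≈ 0.3140

0.322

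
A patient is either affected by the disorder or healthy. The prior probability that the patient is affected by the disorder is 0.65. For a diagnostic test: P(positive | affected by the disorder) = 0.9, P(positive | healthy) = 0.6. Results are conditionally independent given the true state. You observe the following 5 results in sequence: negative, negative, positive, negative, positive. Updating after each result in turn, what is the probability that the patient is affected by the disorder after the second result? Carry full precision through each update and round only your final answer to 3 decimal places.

0.104

Each posterior becomes the prior for the next update.
After 'negative': P(affected) = 0.1·0.6500 / (0.1·0.6500 + 0.4·0.3500) ≈ 0.3171
After 'negative': P(affected) = 0.1·0.3171 / (0.1·0.3171 + 0.4·0.6829) ≈ 0.1040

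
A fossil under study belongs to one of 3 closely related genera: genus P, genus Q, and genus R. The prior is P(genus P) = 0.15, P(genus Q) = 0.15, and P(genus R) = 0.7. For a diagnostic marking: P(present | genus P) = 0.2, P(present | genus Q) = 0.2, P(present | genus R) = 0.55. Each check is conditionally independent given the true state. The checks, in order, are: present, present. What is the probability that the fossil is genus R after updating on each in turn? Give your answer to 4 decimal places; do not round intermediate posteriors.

0.9464

Each posterior becomes the prior for the next update.
After 'present': normaliser = 0.2·0.1500 + 0.2·0.1500 + 0.55·0.7000; P(genus P) ≈ 0.0674, P(genus Q) ≈ 0.0674, P(genus R) ≈ 0.8652
After 'present': normaliser = 0.2·0.0674 + 0.2·0.0674 + 0.55·0.8652; P(genus P) ≈ 0.0268, P(genus Q) ≈ 0.0268, P(genus R) ≈ 0.9464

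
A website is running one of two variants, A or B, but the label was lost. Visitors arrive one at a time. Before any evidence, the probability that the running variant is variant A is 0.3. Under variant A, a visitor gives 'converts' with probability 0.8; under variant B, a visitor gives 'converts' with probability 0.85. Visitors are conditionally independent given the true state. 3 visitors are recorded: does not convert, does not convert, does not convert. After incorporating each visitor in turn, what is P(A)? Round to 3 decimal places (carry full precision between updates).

0.504

Apply Bayes' rule sequentially, carrying P(A) forward.
After 'does not convert': P(A) = 0.2·0.3000 / (0.2·0.3000 + 0.15·0.7000) ≈ 0.3636
After 'does not convert': P(A) = 0.2·0.3636 / (0.2·0.3636 + 0.15·0.6364) ≈ 0.4324
After 'does not convert': P(A) = 0.2·0.4324 / (0.2·0.4324 + 0.15·0.5676) ≈ 0.5039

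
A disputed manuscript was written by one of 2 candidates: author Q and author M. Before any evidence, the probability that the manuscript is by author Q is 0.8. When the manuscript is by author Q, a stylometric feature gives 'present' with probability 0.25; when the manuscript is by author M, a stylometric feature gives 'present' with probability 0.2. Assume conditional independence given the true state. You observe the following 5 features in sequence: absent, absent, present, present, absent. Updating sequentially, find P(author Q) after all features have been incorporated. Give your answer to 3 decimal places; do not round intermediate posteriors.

0.837

After 'absent': P(author Q) = 0.75·0.8000 / (0.75·0.8000 + 0.8·0.2000) ≈ 0.7895
After 'absent': P(author Q) = 0.75·0.7895 / (0.75·0.7895 + 0.8·0.2105) ≈ 0.7785
After 'present': P(author Q) = 0.25·0.7785 / (0.25·0.7785 + 0.2·0.2215) ≈ 0.8146
After 'present': P(author Q) = 0.25·0.8146 / (0.25·0.8146 + 0.2·0.1854) ≈ 0.8460
After 'absent': P(author Q) = 0.75·0.8460 / (0.75·0.8460 + 0.8·0.1540) ≈ 0.8374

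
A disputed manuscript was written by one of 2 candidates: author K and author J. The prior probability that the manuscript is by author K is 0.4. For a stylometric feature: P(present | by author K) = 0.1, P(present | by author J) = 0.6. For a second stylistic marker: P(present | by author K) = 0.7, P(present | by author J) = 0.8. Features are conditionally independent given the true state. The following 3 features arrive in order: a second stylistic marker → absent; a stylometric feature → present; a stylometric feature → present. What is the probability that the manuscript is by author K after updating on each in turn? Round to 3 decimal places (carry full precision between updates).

After a second stylistic marker='absent': P(author K) = 0.3·0.4000 / (0.3·0.4000 + 0.2·0.6000) ≈ 0.5000
After a stylometric feature='present': P(author K) = 0.1·0.5000 / (0.1·0.5000 + 0.6·0.5000) ≈ 0.1429
After a stylometric feature='present': P(author K) = 0.1·0.1429 / (0.1·0.1429 + 0.6·0.8571) ≈ 0.0270

0.027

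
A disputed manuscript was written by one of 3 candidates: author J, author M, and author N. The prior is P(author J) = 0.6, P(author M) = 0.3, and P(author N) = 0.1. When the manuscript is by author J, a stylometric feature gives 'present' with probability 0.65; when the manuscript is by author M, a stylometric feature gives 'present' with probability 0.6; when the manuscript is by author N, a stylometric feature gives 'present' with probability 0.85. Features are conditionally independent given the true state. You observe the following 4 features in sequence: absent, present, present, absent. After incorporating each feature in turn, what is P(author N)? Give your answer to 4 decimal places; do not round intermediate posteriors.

After 'absent': normaliser = 0.35·0.6000 + 0.4·0.3000 + 0.15·0.1000; P(author J) ≈ 0.6087, P(author M) ≈ 0.3478, P(author N) ≈ 0.0435
After 'present': normaliser = 0.65·0.6087 + 0.6·0.3478 + 0.85·0.0435; P(author J) ≈ 0.6169, P(author M) ≈ 0.3254, P(author N) ≈ 0.0576
After 'present': normaliser = 0.65·0.6169 + 0.6·0.3254 + 0.85·0.0576; P(author J) ≈ 0.6215, P(author M) ≈ 0.3026, P(author N) ≈ 0.0759
After 'absent': normaliser = 0.35·0.6215 + 0.4·0.3026 + 0.15·0.0759; P(author J) ≈ 0.6216, P(author M) ≈ 0.3459, P(author N) ≈ 0.0325

0.0325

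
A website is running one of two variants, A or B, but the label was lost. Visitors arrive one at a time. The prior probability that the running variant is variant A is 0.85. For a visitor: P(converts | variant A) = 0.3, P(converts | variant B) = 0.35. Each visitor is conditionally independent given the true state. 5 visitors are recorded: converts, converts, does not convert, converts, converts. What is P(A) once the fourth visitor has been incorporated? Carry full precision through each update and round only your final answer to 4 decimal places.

0.7935

After 'converts': P(A) = 0.3·0.8500 / (0.3·0.8500 + 0.35·0.1500) ≈ 0.8293
After 'converts': P(A) = 0.3·0.8293 / (0.3·0.8293 + 0.35·0.1707) ≈ 0.8063
After 'does not convert': P(A) = 0.7·0.8063 / (0.7·0.8063 + 0.65·0.1937) ≈ 0.8176
After 'converts': P(A) = 0.3·0.8176 / (0.3·0.8176 + 0.35·0.1824) ≈ 0.7935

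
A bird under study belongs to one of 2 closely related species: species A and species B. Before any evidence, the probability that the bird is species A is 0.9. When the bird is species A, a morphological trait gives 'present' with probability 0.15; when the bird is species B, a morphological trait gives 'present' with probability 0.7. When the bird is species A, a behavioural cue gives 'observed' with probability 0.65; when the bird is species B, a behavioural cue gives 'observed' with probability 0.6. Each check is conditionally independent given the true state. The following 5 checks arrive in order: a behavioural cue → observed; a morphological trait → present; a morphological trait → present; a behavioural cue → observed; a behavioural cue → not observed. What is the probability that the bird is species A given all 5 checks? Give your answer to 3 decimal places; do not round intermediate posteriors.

0.298

After a behavioural cue='observed': P(species A) = 0.65·0.9000 / (0.65·0.9000 + 0.6·0.1000) ≈ 0.9070
After a morphological trait='present': P(species A) = 0.15·0.9070 / (0.15·0.9070 + 0.7·0.0930) ≈ 0.6763
After a morphological trait='present': P(species A) = 0.15·0.6763 / (0.15·0.6763 + 0.7·0.3237) ≈ 0.3093
After a behavioural cue='observed': P(species A) = 0.65·0.3093 / (0.65·0.3093 + 0.6·0.6907) ≈ 0.3266
After a behavioural cue='not observed': P(species A) = 0.35·0.3266 / (0.35·0.3266 + 0.4·0.6734) ≈ 0.2979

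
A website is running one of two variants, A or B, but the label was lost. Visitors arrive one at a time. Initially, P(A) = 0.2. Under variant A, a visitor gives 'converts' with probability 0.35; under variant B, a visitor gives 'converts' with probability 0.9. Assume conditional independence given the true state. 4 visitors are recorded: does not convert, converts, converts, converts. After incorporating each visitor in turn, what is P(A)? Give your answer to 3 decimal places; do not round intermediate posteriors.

0.087

After 'does not convert': P(A) = 0.65·0.2000 / (0.65·0.2000 + 0.1·0.8000) ≈ 0.6190
After 'converts': P(A) = 0.35·0.6190 / (0.35·0.6190 + 0.9·0.3810) ≈ 0.3872
After 'converts': P(A) = 0.35·0.3872 / (0.35·0.3872 + 0.9·0.6128) ≈ 0.1973
After 'converts': P(A) = 0.35·0.1973 / (0.35·0.1973 + 0.9·0.8027) ≈ 0.0872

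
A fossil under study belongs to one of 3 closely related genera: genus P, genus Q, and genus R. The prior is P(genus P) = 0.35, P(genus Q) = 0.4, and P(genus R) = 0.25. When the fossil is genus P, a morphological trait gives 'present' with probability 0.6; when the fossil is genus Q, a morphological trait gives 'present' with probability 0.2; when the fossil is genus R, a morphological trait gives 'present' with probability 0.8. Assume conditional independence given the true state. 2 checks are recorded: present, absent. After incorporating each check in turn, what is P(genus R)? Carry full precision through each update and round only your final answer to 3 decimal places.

After 'present': normaliser = 0.6·0.3500 + 0.2·0.4000 + 0.8·0.2500; P(genus P) ≈ 0.4286, P(genus Q) ≈ 0.1633, P(genus R) ≈ 0.4082
After 'absent': normaliser = 0.4·0.4286 + 0.8·0.1633 + 0.2·0.4082; P(genus P) ≈ 0.4468, P(genus Q) ≈ 0.3404, P(genus R) ≈ 0.2128

0.213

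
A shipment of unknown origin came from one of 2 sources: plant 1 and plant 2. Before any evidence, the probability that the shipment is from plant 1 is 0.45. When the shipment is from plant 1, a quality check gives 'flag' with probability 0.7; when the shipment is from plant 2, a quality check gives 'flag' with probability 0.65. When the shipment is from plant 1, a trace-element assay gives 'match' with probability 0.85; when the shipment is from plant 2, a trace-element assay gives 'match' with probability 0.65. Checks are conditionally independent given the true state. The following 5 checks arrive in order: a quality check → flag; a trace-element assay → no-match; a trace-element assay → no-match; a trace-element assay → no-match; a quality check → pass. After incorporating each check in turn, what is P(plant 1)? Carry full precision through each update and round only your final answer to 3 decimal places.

0.056

After a quality check='flag': P(plant 1) = 0.7·0.4500 / (0.7·0.4500 + 0.65·0.5500) ≈ 0.4684
After a trace-element assay='no-match': P(plant 1) = 0.15·0.4684 / (0.15·0.4684 + 0.35·0.5316) ≈ 0.2741
After a trace-element assay='no-match': P(plant 1) = 0.15·0.2741 / (0.15·0.2741 + 0.35·0.7259) ≈ 0.1393
After a trace-element assay='no-match': P(plant 1) = 0.15·0.1393 / (0.15·0.1393 + 0.35·0.8607) ≈ 0.0649
After a quality check='pass': P(plant 1) = 0.3·0.0649 / (0.3·0.0649 + 0.35·0.9351) ≈ 0.0561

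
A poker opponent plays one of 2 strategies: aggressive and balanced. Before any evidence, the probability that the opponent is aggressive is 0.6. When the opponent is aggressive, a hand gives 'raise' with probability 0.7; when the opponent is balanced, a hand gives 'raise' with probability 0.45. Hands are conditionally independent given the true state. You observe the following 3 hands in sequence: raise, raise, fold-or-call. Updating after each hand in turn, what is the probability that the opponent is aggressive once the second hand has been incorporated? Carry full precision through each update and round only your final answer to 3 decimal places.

After 'raise': P(aggressive) = 0.7·0.6000 / (0.7·0.6000 + 0.45·0.4000) ≈ 0.7000
After 'raise': P(aggressive) = 0.7·0.7000 / (0.7·0.7000 + 0.45·0.3000) ≈ 0.7840

0.784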